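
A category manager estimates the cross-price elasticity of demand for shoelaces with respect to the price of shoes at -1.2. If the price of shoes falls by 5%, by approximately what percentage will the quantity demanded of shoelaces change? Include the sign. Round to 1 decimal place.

%ΔQ ≈ ε × %ΔP of shoes = -1.2 × (-5%) = 6.0%.

6.0%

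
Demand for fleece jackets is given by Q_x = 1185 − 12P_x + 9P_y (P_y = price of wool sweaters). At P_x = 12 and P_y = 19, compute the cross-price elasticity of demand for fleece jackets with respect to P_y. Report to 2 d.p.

0.14

At P_x = 12 and P_y = 19: Q_x = 1212.
∂Q_x/∂P_y = 9.
ε = (∂Q_x/∂P_y)(P_y/Q_x) = 9 × (19/1212) ≈ 0.14.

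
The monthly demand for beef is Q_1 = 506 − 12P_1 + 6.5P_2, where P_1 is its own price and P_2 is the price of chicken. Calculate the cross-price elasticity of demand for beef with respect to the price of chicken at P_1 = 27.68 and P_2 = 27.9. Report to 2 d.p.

0.51

At P_1 = 27.68 and P_2 = 27.9: Q_1 = 355.19.
∂Q_1/∂P_2 = 6.5.
ε = (∂Q_1/∂P_2)(P_2/Q_1) = 6.5 × (27.9/355.19) ≈ 0.51.
Since ε > 0, beef and chicken are substitutes.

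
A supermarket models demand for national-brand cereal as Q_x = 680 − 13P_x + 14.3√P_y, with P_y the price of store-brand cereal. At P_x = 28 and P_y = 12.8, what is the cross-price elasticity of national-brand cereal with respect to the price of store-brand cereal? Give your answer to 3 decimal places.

0.070

At P_x = 28 and P_y = 12.8: Q_x = 367.161.
∂Q_x/∂P_y = 14.3/(2√P_y) = 14.3/(2√12.8) = 1.9985.
ε = (∂Q_x/∂P_y)(P_y/Q_x) = 1.9985 × (12.8/367.161) ≈ 0.070.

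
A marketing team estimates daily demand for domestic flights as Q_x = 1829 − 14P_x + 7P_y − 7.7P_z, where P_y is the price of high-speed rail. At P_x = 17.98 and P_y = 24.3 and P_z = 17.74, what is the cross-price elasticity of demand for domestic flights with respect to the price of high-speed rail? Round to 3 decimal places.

At P_x = 17.98 and P_y = 24.3 and P_z = 17.74: Q_x = 1610.782.
∂Q_x/∂P_y = 7.
ε = (∂Q_x/∂P_y)(P_y/Q_x) = 7 × (24.3/1610.782) ≈ 0.106.

0.106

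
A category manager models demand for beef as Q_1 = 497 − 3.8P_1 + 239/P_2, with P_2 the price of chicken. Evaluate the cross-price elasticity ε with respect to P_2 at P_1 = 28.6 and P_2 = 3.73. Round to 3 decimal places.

-0.142

At P_1 = 28.6 and P_2 = 3.73: Q_1 = 452.395.
∂Q_1/∂P_2 = −239/P_2² = -17.1783.
ε = (∂Q_1/∂P_2)(P_2/Q_1) = -17.1783 × (3.73/452.395) ≈ -0.142.
ε < 0: complements.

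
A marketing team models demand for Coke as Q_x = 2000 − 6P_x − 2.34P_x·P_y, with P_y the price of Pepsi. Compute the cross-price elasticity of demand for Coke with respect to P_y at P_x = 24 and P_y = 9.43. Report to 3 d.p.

At P_x = 24 and P_y = 9.43: Q_x = 1326.411.
∂Q_x/∂P_y = -2.34P_x = -2.34(24) = -56.1600.
ε = (∂Q_x/∂P_y)(P_y/Q_x) = -56.1600 × (9.43/1326.411) ≈ -0.399.

-0.399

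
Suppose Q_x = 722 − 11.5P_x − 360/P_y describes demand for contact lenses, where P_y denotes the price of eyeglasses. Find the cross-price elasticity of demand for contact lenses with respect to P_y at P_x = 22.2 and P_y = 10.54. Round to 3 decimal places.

0.079

At P_x = 22.2 and P_y = 10.54: Q_x = 432.544.
∂Q_x/∂P_y = 360/P_y² = 3.2406.
ε = (∂Q_x/∂P_y)(P_y/Q_x) = 3.2406 × (10.54/432.544) ≈ 0.079.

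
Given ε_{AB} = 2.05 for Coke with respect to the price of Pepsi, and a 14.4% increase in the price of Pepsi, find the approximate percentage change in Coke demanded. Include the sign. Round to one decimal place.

%ΔQ ≈ ε × %ΔP of Pepsi = 2.05 × (14.4%) = 29.5%.

29.5%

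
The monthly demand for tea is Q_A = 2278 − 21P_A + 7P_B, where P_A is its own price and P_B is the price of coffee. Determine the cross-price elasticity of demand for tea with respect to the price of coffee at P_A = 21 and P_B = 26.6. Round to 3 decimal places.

At P_A = 21 and P_B = 26.6: Q_A = 2023.2.
∂Q_A/∂P_B = 7.
ε = (∂Q_A/∂P_B)(P_B/Q_A) = 7 × (26.6/2023.2) ≈ 0.092.
Since ε > 0, tea and coffee are substitutes.

0.092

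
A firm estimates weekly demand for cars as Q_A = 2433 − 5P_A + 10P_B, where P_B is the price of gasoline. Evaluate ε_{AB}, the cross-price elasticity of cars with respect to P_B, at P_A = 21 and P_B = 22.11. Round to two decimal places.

At P_A = 21 and P_B = 22.11: Q_A = 2549.1.
∂Q_A/∂P_B = 10.
ε = (∂Q_A/∂P_B)(P_B/Q_A) = 10 × (22.11/2549.1) ≈ 0.09.
Since ε > 0, cars and gasoline are substitutes.

0.09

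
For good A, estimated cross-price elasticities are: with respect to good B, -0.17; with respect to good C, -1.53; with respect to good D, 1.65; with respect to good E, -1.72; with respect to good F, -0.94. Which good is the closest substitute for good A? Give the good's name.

good D

Substitutes have ε > 0. Among the positive values, 1.65 (good D) is largest.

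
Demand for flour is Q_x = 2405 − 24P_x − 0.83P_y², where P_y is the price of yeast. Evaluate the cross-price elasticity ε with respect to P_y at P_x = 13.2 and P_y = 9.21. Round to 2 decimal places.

-0.07

At P_x = 13.2 and P_y = 9.21: Q_x = 2017.796.
∂Q_x/∂P_y = -1.66P_y = -1.66(9.21) = -15.2886.
ε = (∂Q_x/∂P_y)(P_y/Q_x) = -15.2886 × (9.21/2017.796) ≈ -0.07.
ε < 0: complements.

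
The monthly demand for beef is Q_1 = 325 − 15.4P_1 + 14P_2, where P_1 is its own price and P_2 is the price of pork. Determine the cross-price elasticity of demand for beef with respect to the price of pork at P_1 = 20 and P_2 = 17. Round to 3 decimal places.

At P_1 = 20 and P_2 = 17: Q_1 = 255.
∂Q_1/∂P_2 = 14.
ε = (∂Q_1/∂P_2)(P_2/Q_1) = 14 × (17/255) ≈ 0.933.

0.933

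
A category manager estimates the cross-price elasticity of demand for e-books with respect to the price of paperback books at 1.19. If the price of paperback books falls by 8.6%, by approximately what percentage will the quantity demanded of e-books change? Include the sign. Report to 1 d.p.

-10.2%

%ΔQ ≈ ε × %ΔP of paperback books = 1.19 × (-8.6%) = -10.2%.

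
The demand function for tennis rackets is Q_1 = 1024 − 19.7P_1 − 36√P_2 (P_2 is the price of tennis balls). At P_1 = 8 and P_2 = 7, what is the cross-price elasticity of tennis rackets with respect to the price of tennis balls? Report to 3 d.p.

At P_1 = 8 and P_2 = 7: Q_1 = 771.153.
∂Q_1/∂P_2 = -36/(2√P_2) = -36/(2√7) = -6.8034.
ε = (∂Q_1/∂P_2)(P_2/Q_1) = -6.8034 × (7/771.153) ≈ -0.062.
ε < 0: complements.

-0.062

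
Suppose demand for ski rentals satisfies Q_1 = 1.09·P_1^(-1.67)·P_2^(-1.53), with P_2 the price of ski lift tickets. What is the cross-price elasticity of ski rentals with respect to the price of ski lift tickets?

In a log-linear (constant-elasticity) demand function, the coefficient on the exponent of P_2 is the cross-price elasticity.
ε = -1.53. Negative, so ski rentals and ski lift tickets are complements.

-1.53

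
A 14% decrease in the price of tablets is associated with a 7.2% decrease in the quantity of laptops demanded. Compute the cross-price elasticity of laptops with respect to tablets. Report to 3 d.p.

0.514

ε = (%ΔQ of laptops) / (%ΔP of tablets) = (-7.2%) / (-14%) ≈ 0.514.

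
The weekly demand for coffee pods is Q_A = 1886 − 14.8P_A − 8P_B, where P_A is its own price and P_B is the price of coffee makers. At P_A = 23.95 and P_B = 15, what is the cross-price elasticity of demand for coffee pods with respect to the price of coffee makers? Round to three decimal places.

At P_A = 23.95 and P_B = 15: Q_A = 1411.54.
∂Q_A/∂P_B = -8.
ε = (∂Q_A/∂P_B)(P_B/Q_A) = -8 × (15/1411.54) ≈ -0.085.
Since ε < 0, coffee pods and coffee makers are complements.

-0.085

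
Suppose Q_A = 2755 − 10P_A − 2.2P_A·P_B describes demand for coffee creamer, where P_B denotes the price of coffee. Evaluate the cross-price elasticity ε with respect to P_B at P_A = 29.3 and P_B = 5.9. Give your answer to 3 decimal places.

At P_A = 29.3 and P_B = 5.9: Q_A = 2081.686.
∂Q_A/∂P_B = -2.2P_A = -2.2(29.3) = -64.4600.
ε = (∂Q_A/∂P_B)(P_B/Q_A) = -64.4600 × (5.9/2081.686) ≈ -0.183.

-0.183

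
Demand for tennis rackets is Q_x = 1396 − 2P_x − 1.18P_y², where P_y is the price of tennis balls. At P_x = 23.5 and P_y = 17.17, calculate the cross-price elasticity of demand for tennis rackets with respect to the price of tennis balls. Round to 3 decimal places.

At P_x = 23.5 and P_y = 17.17: Q_x = 1001.125.
∂Q_x/∂P_y = -2.36P_y = -2.36(17.17) = -40.5212.
ε = (∂Q_x/∂P_y)(P_y/Q_x) = -40.5212 × (17.17/1001.125) ≈ -0.695.

-0.695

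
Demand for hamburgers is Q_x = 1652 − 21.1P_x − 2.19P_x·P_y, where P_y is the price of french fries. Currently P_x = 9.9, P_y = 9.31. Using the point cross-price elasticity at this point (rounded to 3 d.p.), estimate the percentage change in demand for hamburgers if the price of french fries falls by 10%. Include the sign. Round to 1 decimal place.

At P_x = 9.9, P_y = 9.31: Q_x = 1241.260.
∂Q_x/∂P_y = -2.19P_x = -21.6810.
ε = (∂Q_x/∂P_y)(P_y/Q_x) = -21.6810 × 9.31/1241.260 ≈ -0.163.
%ΔQ_x ≈ ε × %ΔP_y = -0.163 × (-10%) = 1.6%.

1.6%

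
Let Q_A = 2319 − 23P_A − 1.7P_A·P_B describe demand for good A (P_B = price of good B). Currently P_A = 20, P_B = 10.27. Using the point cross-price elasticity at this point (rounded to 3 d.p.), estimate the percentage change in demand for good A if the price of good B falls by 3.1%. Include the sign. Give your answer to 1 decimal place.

At P_A = 20, P_B = 10.27: Q_A = 1509.82.
∂Q_A/∂P_B = -1.7P_A = -34.0000.
ε = (∂Q_A/∂P_B)(P_B/Q_A) = -34.0000 × 10.27/1509.82 ≈ -0.231.
%ΔQ_A ≈ ε × %ΔP_B = -0.231 × (-3.1%) = 0.7%.

0.7%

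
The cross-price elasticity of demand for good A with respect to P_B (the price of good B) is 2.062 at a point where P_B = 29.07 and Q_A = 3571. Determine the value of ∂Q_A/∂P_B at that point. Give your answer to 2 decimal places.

253.30

ε = (∂Q_A/∂P_B)·(P_B/Q_A) ⇒ ∂Q_A/∂P_B = ε·Q_A/P_B = 2.062 × 3571/29.07 ≈ 253.30.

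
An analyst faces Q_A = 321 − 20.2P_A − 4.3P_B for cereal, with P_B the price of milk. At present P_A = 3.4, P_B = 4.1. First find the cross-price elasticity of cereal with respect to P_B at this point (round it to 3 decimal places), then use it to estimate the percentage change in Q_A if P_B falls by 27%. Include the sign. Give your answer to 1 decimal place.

At P_A = 3.4, P_B = 4.1: Q_A = 234.69.
∂Q_A/∂P_B = -4.3.
ε = (∂Q_A/∂P_B)(P_B/Q_A) = -4.3000 × 4.1/234.69 ≈ -0.075.
%ΔQ_A ≈ ε × %ΔP_B = -0.075 × (-27%) = 2.0%.

2.0%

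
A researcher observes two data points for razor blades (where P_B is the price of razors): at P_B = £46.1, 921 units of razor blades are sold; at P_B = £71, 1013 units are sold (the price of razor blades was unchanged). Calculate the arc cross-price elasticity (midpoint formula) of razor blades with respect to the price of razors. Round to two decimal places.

ΔQ_A = 1013 − 921 = 92; ΔP_B = 71 − 46.1 = 24.9.
Midpoints: Q̄_A = 967.0, P̄_B = 58.55.
ε = (ΔQ_A/Q̄_A)/(ΔP_B/P̄_B) = (92/967.0)/(24.9/58.55) ≈ 0.22.
ε > 0: razor blades and razors are substitutes.

0.22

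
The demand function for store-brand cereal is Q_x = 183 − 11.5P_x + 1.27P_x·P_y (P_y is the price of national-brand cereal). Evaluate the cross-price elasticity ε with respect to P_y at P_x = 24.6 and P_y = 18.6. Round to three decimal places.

1.208

At P_x = 24.6 and P_y = 18.6: Q_x = 481.201.
∂Q_x/∂P_y = 1.27P_x = 1.27(24.6) = 31.2420.
ε = (∂Q_x/∂P_y)(P_y/Q_x) = 31.2420 × (18.6/481.201) ≈ 1.208.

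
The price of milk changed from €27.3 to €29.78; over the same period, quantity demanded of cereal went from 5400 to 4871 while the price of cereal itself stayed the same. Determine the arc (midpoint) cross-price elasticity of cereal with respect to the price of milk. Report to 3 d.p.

-1.185

ΔQ_A = 4871 − 5400 = -529; ΔP_B = 29.78 − 27.3 = 2.48.
Midpoints: Q̄_A = 5135.5, P̄_B = 28.54.
ε = (ΔQ_A/Q̄_A)/(ΔP_B/P̄_B) = (-529/5135.5)/(2.48/28.54) ≈ -1.185.
ε < 0: cereal and milk are complements.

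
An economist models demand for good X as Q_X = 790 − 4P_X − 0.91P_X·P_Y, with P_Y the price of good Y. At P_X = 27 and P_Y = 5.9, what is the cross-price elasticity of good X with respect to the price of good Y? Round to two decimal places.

-0.27

At P_X = 27 and P_Y = 5.9: Q_X = 537.037.
∂Q_X/∂P_Y = -0.91P_X = -0.91(27) = -24.5700.
ε = (∂Q_X/∂P_Y)(P_Y/Q_X) = -24.5700 × (5.9/537.037) ≈ -0.27.
ε < 0: complements.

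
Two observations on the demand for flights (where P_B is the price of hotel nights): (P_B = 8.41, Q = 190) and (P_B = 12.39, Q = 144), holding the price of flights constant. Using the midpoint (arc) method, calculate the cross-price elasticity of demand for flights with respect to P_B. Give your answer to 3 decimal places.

-0.720

ΔQ_A = 144 − 190 = -46; ΔP_B = 12.39 − 8.41 = 3.98.
Midpoints: Q̄_A = 167.0, P̄_B = 10.40.
ε = (ΔQ_A/Q̄_A)/(ΔP_B/P̄_B) = (-46/167.0)/(3.98/10.40) ≈ -0.720.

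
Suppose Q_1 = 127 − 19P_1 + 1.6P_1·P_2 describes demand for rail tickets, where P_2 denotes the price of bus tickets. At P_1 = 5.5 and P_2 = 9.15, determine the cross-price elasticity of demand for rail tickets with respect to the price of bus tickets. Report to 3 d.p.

At P_1 = 5.5 and P_2 = 9.15: Q_1 = 103.02.
∂Q_1/∂P_2 = 1.6P_1 = 1.6(5.5) = 8.8000.
ε = (∂Q_1/∂P_2)(P_2/Q_1) = 8.8000 × (9.15/103.02) ≈ 0.782.
ε > 0: substitutes.

0.782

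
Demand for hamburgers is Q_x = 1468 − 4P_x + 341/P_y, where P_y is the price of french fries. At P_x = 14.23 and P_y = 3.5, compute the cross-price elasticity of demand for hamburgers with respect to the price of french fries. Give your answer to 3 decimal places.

At P_x = 14.23 and P_y = 3.5: Q_x = 1508.509.
∂Q_x/∂P_y = −341/P_y² = -27.8367.
ε = (∂Q_x/∂P_y)(P_y/Q_x) = -27.8367 × (3.5/1508.509) ≈ -0.065.

-0.065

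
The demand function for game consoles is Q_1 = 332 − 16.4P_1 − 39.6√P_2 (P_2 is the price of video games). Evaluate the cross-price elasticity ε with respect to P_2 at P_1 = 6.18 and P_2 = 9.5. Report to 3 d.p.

-0.562

At P_1 = 6.18 and P_2 = 9.5: Q_1 = 108.593.
∂Q_1/∂P_2 = -39.6/(2√P_2) = -39.6/(2√9.5) = -6.4240.
ε = (∂Q_1/∂P_2)(P_2/Q_1) = -6.4240 × (9.5/108.593) ≈ -0.562.
ε < 0: complements.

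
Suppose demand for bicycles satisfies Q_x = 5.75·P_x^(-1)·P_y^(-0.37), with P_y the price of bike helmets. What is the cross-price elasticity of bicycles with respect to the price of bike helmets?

In a log-linear (constant-elasticity) demand function, the coefficient on the exponent of P_y is the cross-price elasticity.
ε = -0.37. Negative, so bicycles and bike helmets are complements.

-0.37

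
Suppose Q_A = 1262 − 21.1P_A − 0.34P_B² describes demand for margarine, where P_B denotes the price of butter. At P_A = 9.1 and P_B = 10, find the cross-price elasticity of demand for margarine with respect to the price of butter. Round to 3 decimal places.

-0.066

At P_A = 9.1 and P_B = 10: Q_A = 1035.99.
∂Q_A/∂P_B = -0.68P_B = -0.68(10) = -6.8000.
ε = (∂Q_A/∂P_B)(P_B/Q_A) = -6.8000 × (10/1035.99) ≈ -0.066.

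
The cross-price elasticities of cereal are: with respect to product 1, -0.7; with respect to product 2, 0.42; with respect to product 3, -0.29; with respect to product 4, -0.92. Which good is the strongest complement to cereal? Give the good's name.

Complements have ε < 0. The most negative value is -0.92 (product 4).

product 4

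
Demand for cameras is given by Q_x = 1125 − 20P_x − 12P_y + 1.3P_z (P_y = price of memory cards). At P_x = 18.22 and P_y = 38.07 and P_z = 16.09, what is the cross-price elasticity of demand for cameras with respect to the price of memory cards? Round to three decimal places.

-1.407

At P_x = 18.22 and P_y = 38.07 and P_z = 16.09: Q_x = 324.677.
∂Q_x/∂P_y = -12.
ε = (∂Q_x/∂P_y)(P_y/Q_x) = -12 × (38.07/324.677) ≈ -1.407.
Since ε < 0, cameras and memory cards are complements.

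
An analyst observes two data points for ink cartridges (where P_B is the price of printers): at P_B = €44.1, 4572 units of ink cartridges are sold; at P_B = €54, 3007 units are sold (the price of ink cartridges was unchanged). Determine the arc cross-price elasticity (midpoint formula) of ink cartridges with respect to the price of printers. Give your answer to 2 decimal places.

ΔQ_A = 3007 − 4572 = -1565; ΔP_B = 54 − 44.1 = 9.9.
Midpoints: Q̄_A = 3789.5, P̄_B = 49.05.
ε = (ΔQ_A/Q̄_A)/(ΔP_B/P̄_B) = (-1565/3789.5)/(9.9/49.05) ≈ -2.05.
ε < 0: ink cartridges and printers are complements.

-2.05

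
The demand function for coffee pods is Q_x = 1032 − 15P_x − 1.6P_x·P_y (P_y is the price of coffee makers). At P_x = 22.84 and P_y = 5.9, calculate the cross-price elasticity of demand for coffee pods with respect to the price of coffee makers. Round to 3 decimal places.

At P_x = 22.84 and P_y = 5.9: Q_x = 473.790.
∂Q_x/∂P_y = -1.6P_x = -1.6(22.84) = -36.5440.
ε = (∂Q_x/∂P_y)(P_y/Q_x) = -36.5440 × (5.9/473.790) ≈ -0.455.
ε < 0: complements.

-0.455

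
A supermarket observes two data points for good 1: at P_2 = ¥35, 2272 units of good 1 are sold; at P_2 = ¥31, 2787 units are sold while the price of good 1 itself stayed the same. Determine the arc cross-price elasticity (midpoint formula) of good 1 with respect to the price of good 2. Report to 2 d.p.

-1.68

ΔQ_1 = 2787 − 2272 = 515; ΔP_2 = 31 − 35 = -4.
Midpoints: Q̄_1 = 2529.5, P̄_2 = 33.00.
ε = (ΔQ_1/Q̄_1)/(ΔP_2/P̄_2) = (515/2529.5)/(-4/33.00) ≈ -1.68.
ε < 0: good 1 and good 2 are complements.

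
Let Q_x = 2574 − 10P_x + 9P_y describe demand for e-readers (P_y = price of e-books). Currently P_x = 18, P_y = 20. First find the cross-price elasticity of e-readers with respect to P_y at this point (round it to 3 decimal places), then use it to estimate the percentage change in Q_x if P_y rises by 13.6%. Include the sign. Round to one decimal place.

At P_x = 18, P_y = 20: Q_x = 2574.
∂Q_x/∂P_y = 9.
ε = (∂Q_x/∂P_y)(P_y/Q_x) = 9.0000 × 20/2574 ≈ 0.070.
%ΔQ_x ≈ ε × %ΔP_y = 0.070 × (13.6%) = 1.0%.

1.0%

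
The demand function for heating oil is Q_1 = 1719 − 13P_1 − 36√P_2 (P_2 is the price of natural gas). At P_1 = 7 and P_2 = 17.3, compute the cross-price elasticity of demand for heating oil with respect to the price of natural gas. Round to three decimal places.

At P_1 = 7 and P_2 = 17.3: Q_1 = 1478.264.
∂Q_1/∂P_2 = -36/(2√P_2) = -36/(2√17.3) = -4.3276.
ε = (∂Q_1/∂P_2)(P_2/Q_1) = -4.3276 × (17.3/1478.264) ≈ -0.051.
ε < 0: complements.

-0.051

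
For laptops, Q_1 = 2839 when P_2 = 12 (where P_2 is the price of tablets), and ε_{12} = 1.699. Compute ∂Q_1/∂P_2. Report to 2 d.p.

ε = (∂Q_1/∂P_2)·(P_2/Q_1) ⇒ ∂Q_1/∂P_2 = ε·Q_1/P_2 = 1.699 × 2839/12 ≈ 401.96.

401.96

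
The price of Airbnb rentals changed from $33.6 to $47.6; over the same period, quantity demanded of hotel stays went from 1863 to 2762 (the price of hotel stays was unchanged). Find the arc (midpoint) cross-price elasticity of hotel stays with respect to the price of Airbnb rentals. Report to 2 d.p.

1.13

ΔQ_A = 2762 − 1863 = 899; ΔP_B = 47.6 − 33.6 = 14.
Midpoints: Q̄_A = 2312.5, P̄_B = 40.60.
ε = (ΔQ_A/Q̄_A)/(ΔP_B/P̄_B) = (899/2312.5)/(14/40.60) ≈ 1.13.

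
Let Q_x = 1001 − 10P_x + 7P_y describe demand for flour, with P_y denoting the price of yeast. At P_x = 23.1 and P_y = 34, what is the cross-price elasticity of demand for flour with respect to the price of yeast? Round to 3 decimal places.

At P_x = 23.1 and P_y = 34: Q_x = 1008.
∂Q_x/∂P_y = 7.
ε = (∂Q_x/∂P_y)(P_y/Q_x) = 7 × (34/1008) ≈ 0.236.

0.236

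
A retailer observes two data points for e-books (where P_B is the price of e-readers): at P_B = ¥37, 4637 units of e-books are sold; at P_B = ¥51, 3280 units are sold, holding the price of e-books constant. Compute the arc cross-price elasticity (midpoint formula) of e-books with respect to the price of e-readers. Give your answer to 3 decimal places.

ΔQ_A = 3280 − 4637 = -1357; ΔP_B = 51 − 37 = 14.
Midpoints: Q̄_A = 3958.5, P̄_B = 44.00.
ε = (ΔQ_A/Q̄_A)/(ΔP_B/P̄_B) = (-1357/3958.5)/(14/44.00) ≈ -1.077.

-1.077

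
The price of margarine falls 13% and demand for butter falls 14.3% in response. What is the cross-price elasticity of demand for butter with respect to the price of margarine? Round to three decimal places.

ε = (%ΔQ of butter) / (%ΔP of margarine) = (-14.3%) / (-13%) ≈ 1.100.
Positive cross-price elasticity: substitutes.

1.100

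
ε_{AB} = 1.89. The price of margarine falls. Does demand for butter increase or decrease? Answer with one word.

decrease

ε > 0 and the price of margarine falls, so the quantity of butter moves in the same direction: it decreases.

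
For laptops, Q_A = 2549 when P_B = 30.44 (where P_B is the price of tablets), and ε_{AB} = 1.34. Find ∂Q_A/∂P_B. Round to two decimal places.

112.21

ε = (∂Q_A/∂P_B)·(P_B/Q_A) ⇒ ∂Q_A/∂P_B = ε·Q_A/P_B = 1.34 × 2549/30.44 ≈ 112.21.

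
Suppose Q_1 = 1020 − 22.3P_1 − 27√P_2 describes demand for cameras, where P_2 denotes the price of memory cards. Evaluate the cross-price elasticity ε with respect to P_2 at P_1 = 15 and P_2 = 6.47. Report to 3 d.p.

At P_1 = 15 and P_2 = 6.47: Q_1 = 616.822.
∂Q_1/∂P_2 = -27/(2√P_2) = -27/(2√6.47) = -5.3074.
ε = (∂Q_1/∂P_2)(P_2/Q_1) = -5.3074 × (6.47/616.822) ≈ -0.056.

-0.056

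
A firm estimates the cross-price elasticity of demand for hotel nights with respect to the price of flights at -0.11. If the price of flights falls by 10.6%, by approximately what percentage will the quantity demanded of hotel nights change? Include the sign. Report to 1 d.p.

%ΔQ ≈ ε × %ΔP of flights = -0.11 × (-10.6%) = 1.2%.

1.2%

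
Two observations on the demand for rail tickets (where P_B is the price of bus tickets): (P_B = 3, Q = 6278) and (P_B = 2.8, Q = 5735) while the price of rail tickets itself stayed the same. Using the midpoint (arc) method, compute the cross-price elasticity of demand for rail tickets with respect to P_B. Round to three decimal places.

1.311

ΔQ_A = 5735 − 6278 = -543; ΔP_B = 2.8 − 3 = -0.2.
Midpoints: Q̄_A = 6006.5, P̄_B = 2.90.
ε = (ΔQ_A/Q̄_A)/(ΔP_B/P̄_B) = (-543/6006.5)/(-0.2/2.90) ≈ 1.311.
ε > 0: rail tickets and bus tickets are substitutes.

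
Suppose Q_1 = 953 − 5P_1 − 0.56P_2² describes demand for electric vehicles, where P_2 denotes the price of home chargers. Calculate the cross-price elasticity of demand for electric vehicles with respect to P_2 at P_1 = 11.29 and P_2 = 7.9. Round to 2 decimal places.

-0.08

At P_1 = 11.29 and P_2 = 7.9: Q_1 = 861.600.
∂Q_1/∂P_2 = -1.12P_2 = -1.12(7.9) = -8.8480.
ε = (∂Q_1/∂P_2)(P_2/Q_1) = -8.8480 × (7.9/861.600) ≈ -0.08.
ε < 0: complements.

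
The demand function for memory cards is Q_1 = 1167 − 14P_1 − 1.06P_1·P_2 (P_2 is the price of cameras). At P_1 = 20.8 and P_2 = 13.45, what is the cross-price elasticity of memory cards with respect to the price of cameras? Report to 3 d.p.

At P_1 = 20.8 and P_2 = 13.45: Q_1 = 579.254.
∂Q_1/∂P_2 = -1.06P_1 = -1.06(20.8) = -22.0480.
ε = (∂Q_1/∂P_2)(P_2/Q_1) = -22.0480 × (13.45/579.254) ≈ -0.512.

-0.512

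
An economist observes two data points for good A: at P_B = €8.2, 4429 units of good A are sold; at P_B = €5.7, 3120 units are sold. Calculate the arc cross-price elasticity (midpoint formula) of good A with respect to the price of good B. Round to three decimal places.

0.964

ΔQ_A = 3120 − 4429 = -1309; ΔP_B = 5.7 − 8.2 = -2.5.
Midpoints: Q̄_A = 3774.5, P̄_B = 6.95.
ε = (ΔQ_A/Q̄_A)/(ΔP_B/P̄_B) = (-1309/3774.5)/(-2.5/6.95) ≈ 0.964.
ε > 0: good A and good B are substitutes.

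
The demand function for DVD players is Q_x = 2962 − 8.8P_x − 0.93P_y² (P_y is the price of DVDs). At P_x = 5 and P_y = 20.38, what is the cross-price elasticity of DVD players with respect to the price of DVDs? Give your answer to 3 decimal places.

At P_x = 5 and P_y = 20.38: Q_x = 2531.730.
∂Q_x/∂P_y = -1.86P_y = -1.86(20.38) = -37.9068.
ε = (∂Q_x/∂P_y)(P_y/Q_x) = -37.9068 × (20.38/2531.730) ≈ -0.305.

-0.305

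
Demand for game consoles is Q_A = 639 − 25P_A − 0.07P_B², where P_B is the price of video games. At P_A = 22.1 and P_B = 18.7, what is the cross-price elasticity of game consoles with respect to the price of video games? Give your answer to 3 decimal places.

-0.789

At P_A = 22.1 and P_B = 18.7: Q_A = 62.022.
∂Q_A/∂P_B = -0.14P_B = -0.14(18.7) = -2.6180.
ε = (∂Q_A/∂P_B)(P_B/Q_A) = -2.6180 × (18.7/62.022) ≈ -0.789.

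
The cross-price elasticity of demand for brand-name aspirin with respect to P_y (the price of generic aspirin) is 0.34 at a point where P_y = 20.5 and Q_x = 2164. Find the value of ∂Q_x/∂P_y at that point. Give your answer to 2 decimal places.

ε = (∂Q_x/∂P_y)·(P_y/Q_x) ⇒ ∂Q_x/∂P_y = ε·Q_x/P_y = 0.34 × 2164/20.5 ≈ 35.89.

35.89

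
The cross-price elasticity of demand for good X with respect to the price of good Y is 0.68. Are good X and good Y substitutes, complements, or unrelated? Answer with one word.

ε = 0.68 > 0, so a higher price of good Y raises demand for good X: substitutes.

substitutes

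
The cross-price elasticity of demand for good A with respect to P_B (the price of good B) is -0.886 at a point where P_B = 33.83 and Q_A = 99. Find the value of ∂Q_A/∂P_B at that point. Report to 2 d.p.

-2.59

ε = (∂Q_A/∂P_B)·(P_B/Q_A) ⇒ ∂Q_A/∂P_B = ε·Q_A/P_B = -0.886 × 99/33.83 ≈ -2.59.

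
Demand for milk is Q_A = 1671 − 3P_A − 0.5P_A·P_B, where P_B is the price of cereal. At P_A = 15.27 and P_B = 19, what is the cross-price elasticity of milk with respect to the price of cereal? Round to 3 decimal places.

-0.098

At P_A = 15.27 and P_B = 19: Q_A = 1480.125.
∂Q_A/∂P_B = -0.5P_A = -0.5(15.27) = -7.6350.
ε = (∂Q_A/∂P_B)(P_B/Q_A) = -7.6350 × (19/1480.125) ≈ -0.098.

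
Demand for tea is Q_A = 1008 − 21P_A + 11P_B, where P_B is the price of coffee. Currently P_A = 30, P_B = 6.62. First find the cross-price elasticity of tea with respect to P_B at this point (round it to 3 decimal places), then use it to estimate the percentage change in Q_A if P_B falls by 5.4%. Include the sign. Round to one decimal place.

At P_A = 30, P_B = 6.62: Q_A = 450.82.
∂Q_A/∂P_B = 11.
ε = (∂Q_A/∂P_B)(P_B/Q_A) = 11.0000 × 6.62/450.82 ≈ 0.162.
%ΔQ_A ≈ ε × %ΔP_B = 0.162 × (-5.4%) = -0.9%.

-0.9%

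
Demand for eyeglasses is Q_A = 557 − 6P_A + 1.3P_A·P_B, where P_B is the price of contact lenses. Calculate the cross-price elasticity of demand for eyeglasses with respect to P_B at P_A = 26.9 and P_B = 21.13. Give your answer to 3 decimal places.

At P_A = 26.9 and P_B = 21.13: Q_A = 1134.516.
∂Q_A/∂P_B = 1.3P_A = 1.3(26.9) = 34.9700.
ε = (∂Q_A/∂P_B)(P_B/Q_A) = 34.9700 × (21.13/1134.516) ≈ 0.651.
ε > 0: substitutes.

0.651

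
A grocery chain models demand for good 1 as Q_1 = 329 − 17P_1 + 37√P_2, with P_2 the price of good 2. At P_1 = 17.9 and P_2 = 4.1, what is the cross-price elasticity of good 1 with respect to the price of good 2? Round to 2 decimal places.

0.38

At P_1 = 17.9 and P_2 = 4.1: Q_1 = 99.619.
∂Q_1/∂P_2 = 37/(2√P_2) = 37/(2√4.1) = 9.1365.
ε = (∂Q_1/∂P_2)(P_2/Q_1) = 9.1365 × (4.1/99.619) ≈ 0.38.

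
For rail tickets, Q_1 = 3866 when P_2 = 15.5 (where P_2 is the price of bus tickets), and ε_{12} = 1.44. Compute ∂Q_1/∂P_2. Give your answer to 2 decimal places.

ε = (∂Q_1/∂P_2)·(P_2/Q_1) ⇒ ∂Q_1/∂P_2 = ε·Q_1/P_2 = 1.44 × 3866/15.5 ≈ 359.16.

359.16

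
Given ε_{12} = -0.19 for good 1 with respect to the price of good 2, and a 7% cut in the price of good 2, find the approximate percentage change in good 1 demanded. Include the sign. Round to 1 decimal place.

%ΔQ ≈ ε × %ΔP of good 2 = -0.19 × (-7%) = 1.3%.
Demand for good 1 rises by about 1.3%.

1.3%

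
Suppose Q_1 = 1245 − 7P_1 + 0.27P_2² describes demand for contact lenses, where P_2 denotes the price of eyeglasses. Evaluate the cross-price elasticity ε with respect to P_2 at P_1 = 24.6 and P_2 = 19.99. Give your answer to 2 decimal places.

At P_1 = 24.6 and P_2 = 19.99: Q_1 = 1180.692.
∂Q_1/∂P_2 = 0.54P_2 = 0.54(19.99) = 10.7946.
ε = (∂Q_1/∂P_2)(P_2/Q_1) = 10.7946 × (19.99/1180.692) ≈ 0.18.
ε > 0: substitutes.

0.18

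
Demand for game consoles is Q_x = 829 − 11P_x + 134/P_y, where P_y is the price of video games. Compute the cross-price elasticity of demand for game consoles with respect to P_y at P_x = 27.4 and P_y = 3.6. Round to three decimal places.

At P_x = 27.4 and P_y = 3.6: Q_x = 564.822.
∂Q_x/∂P_y = −134/P_y² = -10.3395.
ε = (∂Q_x/∂P_y)(P_y/Q_x) = -10.3395 × (3.6/564.822) ≈ -0.066.

-0.066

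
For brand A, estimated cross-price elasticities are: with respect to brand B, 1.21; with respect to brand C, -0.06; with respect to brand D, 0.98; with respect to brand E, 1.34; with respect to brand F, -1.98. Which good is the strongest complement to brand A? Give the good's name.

Complements have ε < 0. The most negative value is -1.98 (brand F).

brand F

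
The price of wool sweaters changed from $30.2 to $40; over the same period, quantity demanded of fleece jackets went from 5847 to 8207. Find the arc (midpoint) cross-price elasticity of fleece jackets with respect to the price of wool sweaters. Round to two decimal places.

ΔQ_A = 8207 − 5847 = 2360; ΔP_B = 40 − 30.2 = 9.8.
Midpoints: Q̄_A = 7027.0, P̄_B = 35.10.
ε = (ΔQ_A/Q̄_A)/(ΔP_B/P̄_B) = (2360/7027.0)/(9.8/35.10) ≈ 1.20.
ε > 0: fleece jackets and wool sweaters are substitutes.

1.20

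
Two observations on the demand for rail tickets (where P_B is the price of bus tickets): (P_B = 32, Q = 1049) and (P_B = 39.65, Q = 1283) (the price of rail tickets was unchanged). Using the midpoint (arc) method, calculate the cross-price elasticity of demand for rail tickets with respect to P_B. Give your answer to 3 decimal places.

0.940

ΔQ_A = 1283 − 1049 = 234; ΔP_B = 39.65 − 32 = 7.65.
Midpoints: Q̄_A = 1166.0, P̄_B = 35.83.
ε = (ΔQ_A/Q̄_A)/(ΔP_B/P̄_B) = (234/1166.0)/(7.65/35.83) ≈ 0.940.
ε > 0: rail tickets and bus tickets are substitutes.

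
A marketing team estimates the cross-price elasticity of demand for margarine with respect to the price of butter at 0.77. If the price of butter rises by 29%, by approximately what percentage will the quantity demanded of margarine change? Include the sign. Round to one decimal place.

%ΔQ ≈ ε × %ΔP of butter = 0.77 × (29%) = 22.3%.
Demand for margarine rises by about 22.3%.

22.3%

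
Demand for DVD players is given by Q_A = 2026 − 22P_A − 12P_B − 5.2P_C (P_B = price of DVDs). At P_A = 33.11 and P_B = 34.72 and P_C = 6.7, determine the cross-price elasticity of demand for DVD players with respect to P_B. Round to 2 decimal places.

-0.49

At P_A = 33.11 and P_B = 34.72 and P_C = 6.7: Q_A = 846.1.
∂Q_A/∂P_B = -12.
ε = (∂Q_A/∂P_B)(P_B/Q_A) = -12 × (34.72/846.1) ≈ -0.49.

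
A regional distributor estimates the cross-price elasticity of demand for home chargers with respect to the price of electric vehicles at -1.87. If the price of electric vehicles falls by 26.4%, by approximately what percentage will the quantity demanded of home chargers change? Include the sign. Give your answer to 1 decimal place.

49.4%

%ΔQ ≈ ε × %ΔP of electric vehicles = -1.87 × (-26.4%) = 49.4%.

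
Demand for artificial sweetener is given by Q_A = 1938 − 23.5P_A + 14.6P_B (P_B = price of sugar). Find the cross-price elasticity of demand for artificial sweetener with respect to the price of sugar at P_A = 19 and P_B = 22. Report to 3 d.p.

0.177

At P_A = 19 and P_B = 22: Q_A = 1812.7.
∂Q_A/∂P_B = 14.6.
ε = (∂Q_A/∂P_B)(P_B/Q_A) = 14.6 × (22/1812.7) ≈ 0.177.
Since ε > 0, artificial sweetener and sugar are substitutes.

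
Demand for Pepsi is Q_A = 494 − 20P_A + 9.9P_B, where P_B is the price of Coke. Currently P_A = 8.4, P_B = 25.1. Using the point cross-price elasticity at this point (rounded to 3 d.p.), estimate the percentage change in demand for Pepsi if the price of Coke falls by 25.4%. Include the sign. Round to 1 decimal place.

At P_A = 8.4, P_B = 25.1: Q_A = 574.49.
∂Q_A/∂P_B = 9.9.
ε = (∂Q_A/∂P_B)(P_B/Q_A) = 9.9000 × 25.1/574.49 ≈ 0.433.
%ΔQ_A ≈ ε × %ΔP_B = 0.433 × (-25.4%) = -11.0%.

-11.0%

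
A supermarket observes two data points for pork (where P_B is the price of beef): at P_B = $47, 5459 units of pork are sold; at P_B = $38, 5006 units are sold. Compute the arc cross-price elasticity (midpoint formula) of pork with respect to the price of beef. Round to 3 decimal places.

0.409

ΔQ_A = 5006 − 5459 = -453; ΔP_B = 38 − 47 = -9.
Midpoints: Q̄_A = 5232.5, P̄_B = 42.50.
ε = (ΔQ_A/Q̄_A)/(ΔP_B/P̄_B) = (-453/5232.5)/(-9/42.50) ≈ 0.409.
ε > 0: pork and beef are substitutes.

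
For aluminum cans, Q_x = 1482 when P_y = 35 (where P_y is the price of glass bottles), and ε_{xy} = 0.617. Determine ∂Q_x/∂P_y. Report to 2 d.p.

26.13

ε = (∂Q_x/∂P_y)·(P_y/Q_x) ⇒ ∂Q_x/∂P_y = ε·Q_x/P_y = 0.617 × 1482/35 ≈ 26.13.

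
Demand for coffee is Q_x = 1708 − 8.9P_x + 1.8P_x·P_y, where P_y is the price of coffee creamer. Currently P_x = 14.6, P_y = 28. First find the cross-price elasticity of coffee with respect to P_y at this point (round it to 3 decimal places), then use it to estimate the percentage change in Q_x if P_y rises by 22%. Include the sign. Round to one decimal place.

7.0%

At P_x = 14.6, P_y = 28: Q_x = 2313.9.
∂Q_x/∂P_y = 1.8P_x = 26.2800.
ε = (∂Q_x/∂P_y)(P_y/Q_x) = 26.2800 × 28/2313.9 ≈ 0.318.
%ΔQ_x ≈ ε × %ΔP_y = 0.318 × (22%) = 7.0%.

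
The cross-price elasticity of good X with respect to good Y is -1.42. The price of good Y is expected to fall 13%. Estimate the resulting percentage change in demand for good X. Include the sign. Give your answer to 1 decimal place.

18.5%

%ΔQ ≈ ε × %ΔP of good Y = -1.42 × (-13%) = 18.5%.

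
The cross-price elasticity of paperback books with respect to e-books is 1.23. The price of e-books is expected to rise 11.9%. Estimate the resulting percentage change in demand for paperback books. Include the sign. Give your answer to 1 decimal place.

%ΔQ ≈ ε × %ΔP of e-books = 1.23 × (11.9%) = 14.6%.

14.6%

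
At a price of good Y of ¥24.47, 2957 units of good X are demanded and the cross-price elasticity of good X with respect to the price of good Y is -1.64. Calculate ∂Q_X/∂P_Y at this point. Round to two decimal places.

-198.18

ε = (∂Q_X/∂P_Y)·(P_Y/Q_X) ⇒ ∂Q_X/∂P_Y = ε·Q_X/P_Y = -1.64 × 2957/24.47 ≈ -198.18.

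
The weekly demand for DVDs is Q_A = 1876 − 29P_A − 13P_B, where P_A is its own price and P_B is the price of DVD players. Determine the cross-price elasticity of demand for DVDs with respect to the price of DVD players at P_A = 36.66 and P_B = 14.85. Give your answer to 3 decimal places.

At P_A = 36.66 and P_B = 14.85: Q_A = 619.81.
∂Q_A/∂P_B = -13.
ε = (∂Q_A/∂P_B)(P_B/Q_A) = -13 × (14.85/619.81) ≈ -0.311.
Since ε < 0, DVDs and DVD players are complements.

-0.311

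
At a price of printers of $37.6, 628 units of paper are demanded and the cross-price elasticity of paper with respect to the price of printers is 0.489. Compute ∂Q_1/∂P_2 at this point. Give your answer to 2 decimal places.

8.17

ε = (∂Q_1/∂P_2)·(P_2/Q_1) ⇒ ∂Q_1/∂P_2 = ε·Q_1/P_2 = 0.489 × 628/37.6 ≈ 8.17.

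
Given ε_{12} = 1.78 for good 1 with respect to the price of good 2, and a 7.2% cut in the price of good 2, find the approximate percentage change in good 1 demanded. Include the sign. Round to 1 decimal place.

-12.8%

%ΔQ ≈ ε × %ΔP of good 2 = 1.78 × (-7.2%) = -12.8%.
Demand for good 1 falls by about 12.8%.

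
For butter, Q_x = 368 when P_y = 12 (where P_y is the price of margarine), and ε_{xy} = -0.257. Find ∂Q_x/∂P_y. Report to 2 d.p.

-7.88

ε = (∂Q_x/∂P_y)·(P_y/Q_x) ⇒ ∂Q_x/∂P_y = ε·Q_x/P_y = -0.257 × 368/12 ≈ -7.88.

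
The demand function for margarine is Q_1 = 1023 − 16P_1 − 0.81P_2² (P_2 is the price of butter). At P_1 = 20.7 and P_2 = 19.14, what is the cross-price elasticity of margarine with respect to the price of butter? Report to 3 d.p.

At P_1 = 20.7 and P_2 = 19.14: Q_1 = 395.065.
∂Q_1/∂P_2 = -1.62P_2 = -1.62(19.14) = -31.0068.
ε = (∂Q_1/∂P_2)(P_2/Q_1) = -31.0068 × (19.14/395.065) ≈ -1.502.
ε < 0: complements.

-1.502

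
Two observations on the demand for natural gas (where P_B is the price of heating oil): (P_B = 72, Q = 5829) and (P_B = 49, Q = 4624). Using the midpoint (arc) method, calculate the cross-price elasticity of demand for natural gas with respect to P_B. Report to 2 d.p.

0.61

ΔQ_A = 4624 − 5829 = -1205; ΔP_B = 49 − 72 = -23.
Midpoints: Q̄_A = 5226.5, P̄_B = 60.50.
ε = (ΔQ_A/Q̄_A)/(ΔP_B/P̄_B) = (-1205/5226.5)/(-23/60.50) ≈ 0.61.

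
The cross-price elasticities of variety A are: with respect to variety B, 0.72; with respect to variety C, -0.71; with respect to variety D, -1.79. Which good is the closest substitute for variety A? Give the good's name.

Substitutes have ε > 0. Among the positive values, 0.72 (variety B) is largest.

variety B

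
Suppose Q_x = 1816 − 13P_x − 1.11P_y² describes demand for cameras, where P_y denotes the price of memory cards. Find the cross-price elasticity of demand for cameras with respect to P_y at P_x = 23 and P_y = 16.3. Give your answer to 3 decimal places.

-0.483

At P_x = 23 and P_y = 16.3: Q_x = 1222.084.
∂Q_x/∂P_y = -2.22P_y = -2.22(16.3) = -36.1860.
ε = (∂Q_x/∂P_y)(P_y/Q_x) = -36.1860 × (16.3/1222.084) ≈ -0.483.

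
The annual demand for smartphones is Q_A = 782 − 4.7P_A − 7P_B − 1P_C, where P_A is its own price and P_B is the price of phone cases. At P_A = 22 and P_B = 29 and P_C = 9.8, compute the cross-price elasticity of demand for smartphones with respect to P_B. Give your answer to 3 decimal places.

At P_A = 22 and P_B = 29 and P_C = 9.8: Q_A = 465.8.
∂Q_A/∂P_B = -7.
ε = (∂Q_A/∂P_B)(P_B/Q_A) = -7 × (29/465.8) ≈ -0.436.

-0.436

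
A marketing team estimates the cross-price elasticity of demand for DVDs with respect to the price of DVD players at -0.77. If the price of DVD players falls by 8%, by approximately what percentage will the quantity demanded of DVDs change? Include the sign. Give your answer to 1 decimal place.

6.2%

%ΔQ ≈ ε × %ΔP of DVD players = -0.77 × (-8%) = 6.2%.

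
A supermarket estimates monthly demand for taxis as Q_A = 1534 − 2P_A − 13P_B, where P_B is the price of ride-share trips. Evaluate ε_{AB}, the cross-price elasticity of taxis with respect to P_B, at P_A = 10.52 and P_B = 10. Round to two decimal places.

-0.09

At P_A = 10.52 and P_B = 10: Q_A = 1382.96.
∂Q_A/∂P_B = -13.
ε = (∂Q_A/∂P_B)(P_B/Q_A) = -13 × (10/1382.96) ≈ -0.09.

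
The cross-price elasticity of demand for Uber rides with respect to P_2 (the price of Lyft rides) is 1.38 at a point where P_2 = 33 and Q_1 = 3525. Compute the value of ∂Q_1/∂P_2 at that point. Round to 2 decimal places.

ε = (∂Q_1/∂P_2)·(P_2/Q_1) ⇒ ∂Q_1/∂P_2 = ε·Q_1/P_2 = 1.38 × 3525/33 ≈ 147.41.

147.41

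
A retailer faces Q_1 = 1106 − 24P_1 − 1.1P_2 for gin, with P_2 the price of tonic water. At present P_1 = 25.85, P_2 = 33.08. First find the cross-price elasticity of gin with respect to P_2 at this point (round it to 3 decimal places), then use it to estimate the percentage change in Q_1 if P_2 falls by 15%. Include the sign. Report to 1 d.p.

1.2%

At P_1 = 25.85, P_2 = 33.08: Q_1 = 449.212.
∂Q_1/∂P_2 = -1.1.
ε = (∂Q_1/∂P_2)(P_2/Q_1) = -1.1000 × 33.08/449.212 ≈ -0.081.
%ΔQ_1 ≈ ε × %ΔP_2 = -0.081 × (-15%) = 1.2%.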